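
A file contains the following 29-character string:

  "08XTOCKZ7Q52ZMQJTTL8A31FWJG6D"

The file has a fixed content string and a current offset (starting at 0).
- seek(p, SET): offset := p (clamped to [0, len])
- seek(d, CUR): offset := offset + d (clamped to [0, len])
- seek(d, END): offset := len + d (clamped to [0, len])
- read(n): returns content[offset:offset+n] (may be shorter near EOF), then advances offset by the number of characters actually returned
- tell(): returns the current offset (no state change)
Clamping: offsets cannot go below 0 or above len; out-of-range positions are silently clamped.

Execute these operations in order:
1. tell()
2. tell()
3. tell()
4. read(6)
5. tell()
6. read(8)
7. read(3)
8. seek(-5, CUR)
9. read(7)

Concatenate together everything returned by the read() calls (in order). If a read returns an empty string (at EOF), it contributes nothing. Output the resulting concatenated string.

Answer: 08XTOCKZ7Q52ZMQJTZMQJTTL

Derivation:
After 1 (tell()): offset=0
After 2 (tell()): offset=0
After 3 (tell()): offset=0
After 4 (read(6)): returned '08XTOC', offset=6
After 5 (tell()): offset=6
After 6 (read(8)): returned 'KZ7Q52ZM', offset=14
After 7 (read(3)): returned 'QJT', offset=17
After 8 (seek(-5, CUR)): offset=12
After 9 (read(7)): returned 'ZMQJTTL', offset=19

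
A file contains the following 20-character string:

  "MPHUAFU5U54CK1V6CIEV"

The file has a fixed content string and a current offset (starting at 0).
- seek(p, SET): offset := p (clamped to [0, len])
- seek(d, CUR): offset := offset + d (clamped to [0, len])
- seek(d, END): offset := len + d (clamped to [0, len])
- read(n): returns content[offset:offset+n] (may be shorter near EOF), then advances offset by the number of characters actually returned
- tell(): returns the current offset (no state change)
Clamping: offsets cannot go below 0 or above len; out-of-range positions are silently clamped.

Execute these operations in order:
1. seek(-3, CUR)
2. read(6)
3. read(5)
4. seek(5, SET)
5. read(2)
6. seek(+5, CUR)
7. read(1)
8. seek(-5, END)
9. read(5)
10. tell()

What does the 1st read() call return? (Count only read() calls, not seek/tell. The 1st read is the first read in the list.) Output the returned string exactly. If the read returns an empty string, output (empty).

After 1 (seek(-3, CUR)): offset=0
After 2 (read(6)): returned 'MPHUAF', offset=6
After 3 (read(5)): returned 'U5U54', offset=11
After 4 (seek(5, SET)): offset=5
After 5 (read(2)): returned 'FU', offset=7
After 6 (seek(+5, CUR)): offset=12
After 7 (read(1)): returned 'K', offset=13
After 8 (seek(-5, END)): offset=15
After 9 (read(5)): returned '6CIEV', offset=20
After 10 (tell()): offset=20

Answer: MPHUAF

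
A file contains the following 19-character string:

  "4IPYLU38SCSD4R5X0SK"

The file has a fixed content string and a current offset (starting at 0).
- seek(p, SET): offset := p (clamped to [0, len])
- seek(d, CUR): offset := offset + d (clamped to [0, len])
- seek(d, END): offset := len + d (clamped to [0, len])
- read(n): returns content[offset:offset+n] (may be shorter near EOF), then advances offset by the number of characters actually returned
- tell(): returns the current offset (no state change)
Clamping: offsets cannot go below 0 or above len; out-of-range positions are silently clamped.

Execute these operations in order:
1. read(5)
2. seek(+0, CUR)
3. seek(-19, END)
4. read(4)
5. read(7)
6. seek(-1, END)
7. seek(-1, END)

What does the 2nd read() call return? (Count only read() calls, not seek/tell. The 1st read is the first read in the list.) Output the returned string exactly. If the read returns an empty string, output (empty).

Answer: 4IPY

Derivation:
After 1 (read(5)): returned '4IPYL', offset=5
After 2 (seek(+0, CUR)): offset=5
After 3 (seek(-19, END)): offset=0
After 4 (read(4)): returned '4IPY', offset=4
After 5 (read(7)): returned 'LU38SCS', offset=11
After 6 (seek(-1, END)): offset=18
After 7 (seek(-1, END)): offset=18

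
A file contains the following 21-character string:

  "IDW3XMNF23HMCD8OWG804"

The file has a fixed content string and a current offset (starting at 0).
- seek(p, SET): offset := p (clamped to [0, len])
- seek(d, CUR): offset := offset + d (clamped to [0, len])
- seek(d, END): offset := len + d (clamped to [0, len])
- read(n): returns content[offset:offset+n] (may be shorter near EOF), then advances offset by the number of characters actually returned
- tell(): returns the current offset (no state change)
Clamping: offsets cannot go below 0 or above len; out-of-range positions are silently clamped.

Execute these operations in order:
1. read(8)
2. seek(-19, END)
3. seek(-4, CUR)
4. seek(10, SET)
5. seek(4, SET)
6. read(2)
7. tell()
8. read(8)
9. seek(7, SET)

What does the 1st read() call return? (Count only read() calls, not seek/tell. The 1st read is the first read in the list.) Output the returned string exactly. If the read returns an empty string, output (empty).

After 1 (read(8)): returned 'IDW3XMNF', offset=8
After 2 (seek(-19, END)): offset=2
After 3 (seek(-4, CUR)): offset=0
After 4 (seek(10, SET)): offset=10
After 5 (seek(4, SET)): offset=4
After 6 (read(2)): returned 'XM', offset=6
After 7 (tell()): offset=6
After 8 (read(8)): returned 'NF23HMCD', offset=14
After 9 (seek(7, SET)): offset=7

Answer: IDW3XMNF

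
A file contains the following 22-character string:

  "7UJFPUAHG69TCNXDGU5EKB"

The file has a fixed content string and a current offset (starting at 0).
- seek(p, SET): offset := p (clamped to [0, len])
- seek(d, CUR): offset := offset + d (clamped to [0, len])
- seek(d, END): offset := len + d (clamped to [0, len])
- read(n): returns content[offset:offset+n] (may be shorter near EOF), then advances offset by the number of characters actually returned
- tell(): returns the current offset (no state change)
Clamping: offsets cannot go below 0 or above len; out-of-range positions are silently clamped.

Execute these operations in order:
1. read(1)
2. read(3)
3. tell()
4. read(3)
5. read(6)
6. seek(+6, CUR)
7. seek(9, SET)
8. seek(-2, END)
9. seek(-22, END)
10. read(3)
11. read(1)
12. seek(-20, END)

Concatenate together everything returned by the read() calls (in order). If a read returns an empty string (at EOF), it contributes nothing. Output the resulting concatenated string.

After 1 (read(1)): returned '7', offset=1
After 2 (read(3)): returned 'UJF', offset=4
After 3 (tell()): offset=4
After 4 (read(3)): returned 'PUA', offset=7
After 5 (read(6)): returned 'HG69TC', offset=13
After 6 (seek(+6, CUR)): offset=19
After 7 (seek(9, SET)): offset=9
After 8 (seek(-2, END)): offset=20
After 9 (seek(-22, END)): offset=0
After 10 (read(3)): returned '7UJ', offset=3
After 11 (read(1)): returned 'F', offset=4
After 12 (seek(-20, END)): offset=2

Answer: 7UJFPUAHG69TC7UJF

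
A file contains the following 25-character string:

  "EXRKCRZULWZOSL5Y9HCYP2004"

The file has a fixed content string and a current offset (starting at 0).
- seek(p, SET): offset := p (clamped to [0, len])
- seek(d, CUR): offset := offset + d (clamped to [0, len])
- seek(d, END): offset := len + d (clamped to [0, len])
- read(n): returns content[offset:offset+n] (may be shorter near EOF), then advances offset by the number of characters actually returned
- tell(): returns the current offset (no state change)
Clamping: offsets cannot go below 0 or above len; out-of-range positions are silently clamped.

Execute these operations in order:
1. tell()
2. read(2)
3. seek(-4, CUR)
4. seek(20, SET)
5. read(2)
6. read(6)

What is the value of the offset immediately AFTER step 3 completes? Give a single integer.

After 1 (tell()): offset=0
After 2 (read(2)): returned 'EX', offset=2
After 3 (seek(-4, CUR)): offset=0

Answer: 0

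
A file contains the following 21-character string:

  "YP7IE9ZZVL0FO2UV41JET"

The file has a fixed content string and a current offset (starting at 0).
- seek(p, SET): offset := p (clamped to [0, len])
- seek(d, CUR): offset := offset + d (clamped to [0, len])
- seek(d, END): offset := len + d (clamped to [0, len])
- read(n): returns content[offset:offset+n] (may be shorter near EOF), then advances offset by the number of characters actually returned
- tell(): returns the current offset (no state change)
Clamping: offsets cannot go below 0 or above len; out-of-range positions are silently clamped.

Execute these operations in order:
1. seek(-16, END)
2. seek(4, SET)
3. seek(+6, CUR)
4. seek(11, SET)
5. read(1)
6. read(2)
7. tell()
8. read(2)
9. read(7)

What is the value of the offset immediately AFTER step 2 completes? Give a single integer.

After 1 (seek(-16, END)): offset=5
After 2 (seek(4, SET)): offset=4

Answer: 4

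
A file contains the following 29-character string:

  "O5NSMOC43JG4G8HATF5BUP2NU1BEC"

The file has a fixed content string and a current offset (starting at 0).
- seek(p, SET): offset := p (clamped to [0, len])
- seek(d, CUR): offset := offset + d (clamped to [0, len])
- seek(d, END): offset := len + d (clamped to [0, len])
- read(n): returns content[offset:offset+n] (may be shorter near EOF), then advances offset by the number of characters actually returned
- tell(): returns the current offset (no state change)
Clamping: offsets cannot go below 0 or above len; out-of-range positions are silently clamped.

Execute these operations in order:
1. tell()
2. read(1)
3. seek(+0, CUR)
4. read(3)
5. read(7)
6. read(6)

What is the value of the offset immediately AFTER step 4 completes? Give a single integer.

After 1 (tell()): offset=0
After 2 (read(1)): returned 'O', offset=1
After 3 (seek(+0, CUR)): offset=1
After 4 (read(3)): returned '5NS', offset=4

Answer: 4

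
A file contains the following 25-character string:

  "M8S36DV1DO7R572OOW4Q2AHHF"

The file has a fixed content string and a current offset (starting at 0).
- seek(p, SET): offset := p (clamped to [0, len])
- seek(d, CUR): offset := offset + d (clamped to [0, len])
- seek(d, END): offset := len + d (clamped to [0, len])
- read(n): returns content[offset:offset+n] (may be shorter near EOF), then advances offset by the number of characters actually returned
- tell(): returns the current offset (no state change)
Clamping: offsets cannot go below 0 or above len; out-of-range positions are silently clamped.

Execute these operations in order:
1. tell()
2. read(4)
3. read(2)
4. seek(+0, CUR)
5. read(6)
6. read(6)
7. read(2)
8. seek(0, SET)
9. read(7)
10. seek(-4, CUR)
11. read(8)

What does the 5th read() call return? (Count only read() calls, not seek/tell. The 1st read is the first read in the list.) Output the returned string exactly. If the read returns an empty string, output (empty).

Answer: 4Q

Derivation:
After 1 (tell()): offset=0
After 2 (read(4)): returned 'M8S3', offset=4
After 3 (read(2)): returned '6D', offset=6
After 4 (seek(+0, CUR)): offset=6
After 5 (read(6)): returned 'V1DO7R', offset=12
After 6 (read(6)): returned '572OOW', offset=18
After 7 (read(2)): returned '4Q', offset=20
After 8 (seek(0, SET)): offset=0
After 9 (read(7)): returned 'M8S36DV', offset=7
After 10 (seek(-4, CUR)): offset=3
After 11 (read(8)): returned '36DV1DO7', offset=11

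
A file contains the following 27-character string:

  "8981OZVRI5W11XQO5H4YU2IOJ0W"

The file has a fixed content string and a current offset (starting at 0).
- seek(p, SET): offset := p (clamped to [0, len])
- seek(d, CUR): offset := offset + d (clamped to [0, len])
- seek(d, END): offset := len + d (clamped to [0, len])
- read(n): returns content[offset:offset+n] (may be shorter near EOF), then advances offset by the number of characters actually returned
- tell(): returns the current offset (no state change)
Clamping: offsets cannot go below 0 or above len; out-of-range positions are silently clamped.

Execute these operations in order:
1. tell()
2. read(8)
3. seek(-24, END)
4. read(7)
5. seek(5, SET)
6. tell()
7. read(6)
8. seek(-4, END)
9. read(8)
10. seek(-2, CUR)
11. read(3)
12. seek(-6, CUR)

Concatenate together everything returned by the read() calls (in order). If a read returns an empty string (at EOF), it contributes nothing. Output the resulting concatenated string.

After 1 (tell()): offset=0
After 2 (read(8)): returned '8981OZVR', offset=8
After 3 (seek(-24, END)): offset=3
After 4 (read(7)): returned '1OZVRI5', offset=10
After 5 (seek(5, SET)): offset=5
After 6 (tell()): offset=5
After 7 (read(6)): returned 'ZVRI5W', offset=11
After 8 (seek(-4, END)): offset=23
After 9 (read(8)): returned 'OJ0W', offset=27
After 10 (seek(-2, CUR)): offset=25
After 11 (read(3)): returned '0W', offset=27
After 12 (seek(-6, CUR)): offset=21

Answer: 8981OZVR1OZVRI5ZVRI5WOJ0W0W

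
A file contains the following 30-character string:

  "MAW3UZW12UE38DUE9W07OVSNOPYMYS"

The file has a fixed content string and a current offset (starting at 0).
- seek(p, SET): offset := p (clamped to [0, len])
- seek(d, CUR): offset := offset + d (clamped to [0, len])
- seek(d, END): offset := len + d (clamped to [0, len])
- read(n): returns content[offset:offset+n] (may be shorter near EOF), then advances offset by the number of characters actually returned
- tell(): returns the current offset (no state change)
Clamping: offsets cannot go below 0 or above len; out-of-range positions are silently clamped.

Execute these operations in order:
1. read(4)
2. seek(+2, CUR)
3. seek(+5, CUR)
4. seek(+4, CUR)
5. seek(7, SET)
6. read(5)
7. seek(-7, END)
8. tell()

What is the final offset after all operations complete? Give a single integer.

After 1 (read(4)): returned 'MAW3', offset=4
After 2 (seek(+2, CUR)): offset=6
After 3 (seek(+5, CUR)): offset=11
After 4 (seek(+4, CUR)): offset=15
After 5 (seek(7, SET)): offset=7
After 6 (read(5)): returned '12UE3', offset=12
After 7 (seek(-7, END)): offset=23
After 8 (tell()): offset=23

Answer: 23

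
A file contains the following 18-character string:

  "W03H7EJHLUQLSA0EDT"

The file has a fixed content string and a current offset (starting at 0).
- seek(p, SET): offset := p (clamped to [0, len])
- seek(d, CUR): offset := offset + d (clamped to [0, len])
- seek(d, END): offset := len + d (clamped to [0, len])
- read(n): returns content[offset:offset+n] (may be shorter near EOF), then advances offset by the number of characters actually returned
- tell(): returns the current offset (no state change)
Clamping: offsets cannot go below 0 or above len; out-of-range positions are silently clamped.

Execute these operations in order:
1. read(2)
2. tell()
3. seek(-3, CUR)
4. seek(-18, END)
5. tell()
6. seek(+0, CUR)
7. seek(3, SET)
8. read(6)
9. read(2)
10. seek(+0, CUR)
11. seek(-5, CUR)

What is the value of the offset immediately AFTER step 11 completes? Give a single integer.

Answer: 6

Derivation:
After 1 (read(2)): returned 'W0', offset=2
After 2 (tell()): offset=2
After 3 (seek(-3, CUR)): offset=0
After 4 (seek(-18, END)): offset=0
After 5 (tell()): offset=0
After 6 (seek(+0, CUR)): offset=0
After 7 (seek(3, SET)): offset=3
After 8 (read(6)): returned 'H7EJHL', offset=9
After 9 (read(2)): returned 'UQ', offset=11
After 10 (seek(+0, CUR)): offset=11
After 11 (seek(-5, CUR)): offset=6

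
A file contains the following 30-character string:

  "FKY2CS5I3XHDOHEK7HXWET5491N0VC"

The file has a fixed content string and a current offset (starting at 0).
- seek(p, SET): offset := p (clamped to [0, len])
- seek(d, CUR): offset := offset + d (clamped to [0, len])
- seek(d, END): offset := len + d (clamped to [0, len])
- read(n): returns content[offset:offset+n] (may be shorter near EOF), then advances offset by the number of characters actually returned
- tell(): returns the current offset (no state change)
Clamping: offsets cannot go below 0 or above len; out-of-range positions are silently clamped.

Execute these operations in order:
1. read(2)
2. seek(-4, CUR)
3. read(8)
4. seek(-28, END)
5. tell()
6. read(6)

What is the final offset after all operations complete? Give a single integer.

Answer: 8

Derivation:
After 1 (read(2)): returned 'FK', offset=2
After 2 (seek(-4, CUR)): offset=0
After 3 (read(8)): returned 'FKY2CS5I', offset=8
After 4 (seek(-28, END)): offset=2
After 5 (tell()): offset=2
After 6 (read(6)): returned 'Y2CS5I', offset=8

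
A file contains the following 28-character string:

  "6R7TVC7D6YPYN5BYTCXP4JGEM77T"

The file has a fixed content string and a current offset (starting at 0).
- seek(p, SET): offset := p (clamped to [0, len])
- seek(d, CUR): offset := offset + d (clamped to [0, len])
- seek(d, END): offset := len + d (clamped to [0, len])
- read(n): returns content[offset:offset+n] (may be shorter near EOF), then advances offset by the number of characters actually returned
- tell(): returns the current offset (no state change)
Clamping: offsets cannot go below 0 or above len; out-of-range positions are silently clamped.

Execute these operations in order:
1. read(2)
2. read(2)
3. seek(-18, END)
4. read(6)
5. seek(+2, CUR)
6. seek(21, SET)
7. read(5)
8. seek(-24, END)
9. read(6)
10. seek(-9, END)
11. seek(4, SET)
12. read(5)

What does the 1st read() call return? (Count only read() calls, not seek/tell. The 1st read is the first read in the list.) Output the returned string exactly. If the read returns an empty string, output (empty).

Answer: 6R

Derivation:
After 1 (read(2)): returned '6R', offset=2
After 2 (read(2)): returned '7T', offset=4
After 3 (seek(-18, END)): offset=10
After 4 (read(6)): returned 'PYN5BY', offset=16
After 5 (seek(+2, CUR)): offset=18
After 6 (seek(21, SET)): offset=21
After 7 (read(5)): returned 'JGEM7', offset=26
After 8 (seek(-24, END)): offset=4
After 9 (read(6)): returned 'VC7D6Y', offset=10
After 10 (seek(-9, END)): offset=19
After 11 (seek(4, SET)): offset=4
After 12 (read(5)): returned 'VC7D6', offset=9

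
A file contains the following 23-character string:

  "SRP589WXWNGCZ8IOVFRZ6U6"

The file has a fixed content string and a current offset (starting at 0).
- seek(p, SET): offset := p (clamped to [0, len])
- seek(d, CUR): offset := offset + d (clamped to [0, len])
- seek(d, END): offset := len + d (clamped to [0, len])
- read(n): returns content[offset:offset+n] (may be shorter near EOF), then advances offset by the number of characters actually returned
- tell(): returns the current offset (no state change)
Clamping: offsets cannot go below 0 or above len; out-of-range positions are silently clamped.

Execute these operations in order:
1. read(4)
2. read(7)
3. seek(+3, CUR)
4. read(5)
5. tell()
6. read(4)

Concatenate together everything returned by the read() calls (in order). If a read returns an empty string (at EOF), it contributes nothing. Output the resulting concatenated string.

Answer: SRP589WXWNGIOVFRZ6U6

Derivation:
After 1 (read(4)): returned 'SRP5', offset=4
After 2 (read(7)): returned '89WXWNG', offset=11
After 3 (seek(+3, CUR)): offset=14
After 4 (read(5)): returned 'IOVFR', offset=19
After 5 (tell()): offset=19
After 6 (read(4)): returned 'Z6U6', offset=23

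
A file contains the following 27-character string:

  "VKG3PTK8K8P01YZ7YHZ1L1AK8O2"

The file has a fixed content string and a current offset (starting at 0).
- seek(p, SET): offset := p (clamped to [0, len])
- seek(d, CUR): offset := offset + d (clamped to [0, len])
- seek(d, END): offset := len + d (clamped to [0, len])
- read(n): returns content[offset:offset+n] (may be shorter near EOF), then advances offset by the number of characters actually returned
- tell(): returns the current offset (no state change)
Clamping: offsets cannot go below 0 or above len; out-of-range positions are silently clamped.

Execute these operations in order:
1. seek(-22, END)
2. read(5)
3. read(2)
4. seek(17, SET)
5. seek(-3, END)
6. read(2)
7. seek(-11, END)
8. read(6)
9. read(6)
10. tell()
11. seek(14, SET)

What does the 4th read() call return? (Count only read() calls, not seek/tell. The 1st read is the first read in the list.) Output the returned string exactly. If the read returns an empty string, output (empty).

Answer: YHZ1L1

Derivation:
After 1 (seek(-22, END)): offset=5
After 2 (read(5)): returned 'TK8K8', offset=10
After 3 (read(2)): returned 'P0', offset=12
After 4 (seek(17, SET)): offset=17
After 5 (seek(-3, END)): offset=24
After 6 (read(2)): returned '8O', offset=26
After 7 (seek(-11, END)): offset=16
After 8 (read(6)): returned 'YHZ1L1', offset=22
After 9 (read(6)): returned 'AK8O2', offset=27
After 10 (tell()): offset=27
After 11 (seek(14, SET)): offset=14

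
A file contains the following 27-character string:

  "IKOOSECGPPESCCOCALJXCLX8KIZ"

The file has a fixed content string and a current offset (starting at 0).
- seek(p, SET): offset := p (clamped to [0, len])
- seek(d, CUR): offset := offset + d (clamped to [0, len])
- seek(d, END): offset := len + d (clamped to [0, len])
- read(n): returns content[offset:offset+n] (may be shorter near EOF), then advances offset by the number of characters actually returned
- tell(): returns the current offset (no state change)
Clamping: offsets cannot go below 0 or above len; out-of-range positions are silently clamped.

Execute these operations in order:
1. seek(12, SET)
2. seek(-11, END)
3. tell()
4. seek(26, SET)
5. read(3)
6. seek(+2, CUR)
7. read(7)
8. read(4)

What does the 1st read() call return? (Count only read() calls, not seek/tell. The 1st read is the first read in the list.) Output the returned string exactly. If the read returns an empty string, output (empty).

Answer: Z

Derivation:
After 1 (seek(12, SET)): offset=12
After 2 (seek(-11, END)): offset=16
After 3 (tell()): offset=16
After 4 (seek(26, SET)): offset=26
After 5 (read(3)): returned 'Z', offset=27
After 6 (seek(+2, CUR)): offset=27
After 7 (read(7)): returned '', offset=27
After 8 (read(4)): returned '', offset=27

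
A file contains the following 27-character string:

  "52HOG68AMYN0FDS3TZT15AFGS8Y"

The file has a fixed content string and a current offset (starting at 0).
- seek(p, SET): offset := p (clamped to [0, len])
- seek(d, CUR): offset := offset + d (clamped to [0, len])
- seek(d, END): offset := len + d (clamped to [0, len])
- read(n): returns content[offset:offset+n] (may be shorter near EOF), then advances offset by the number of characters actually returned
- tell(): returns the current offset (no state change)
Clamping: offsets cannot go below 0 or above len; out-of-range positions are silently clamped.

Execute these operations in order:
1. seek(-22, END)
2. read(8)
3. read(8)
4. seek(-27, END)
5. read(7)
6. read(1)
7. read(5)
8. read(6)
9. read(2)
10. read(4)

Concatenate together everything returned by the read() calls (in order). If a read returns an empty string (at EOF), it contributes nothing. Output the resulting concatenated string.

Answer: 68AMYN0FDS3TZT1552HOG68AMYN0FDS3TZT15AFGS

Derivation:
After 1 (seek(-22, END)): offset=5
After 2 (read(8)): returned '68AMYN0F', offset=13
After 3 (read(8)): returned 'DS3TZT15', offset=21
After 4 (seek(-27, END)): offset=0
After 5 (read(7)): returned '52HOG68', offset=7
After 6 (read(1)): returned 'A', offset=8
After 7 (read(5)): returned 'MYN0F', offset=13
After 8 (read(6)): returned 'DS3TZT', offset=19
After 9 (read(2)): returned '15', offset=21
After 10 (read(4)): returned 'AFGS', offset=25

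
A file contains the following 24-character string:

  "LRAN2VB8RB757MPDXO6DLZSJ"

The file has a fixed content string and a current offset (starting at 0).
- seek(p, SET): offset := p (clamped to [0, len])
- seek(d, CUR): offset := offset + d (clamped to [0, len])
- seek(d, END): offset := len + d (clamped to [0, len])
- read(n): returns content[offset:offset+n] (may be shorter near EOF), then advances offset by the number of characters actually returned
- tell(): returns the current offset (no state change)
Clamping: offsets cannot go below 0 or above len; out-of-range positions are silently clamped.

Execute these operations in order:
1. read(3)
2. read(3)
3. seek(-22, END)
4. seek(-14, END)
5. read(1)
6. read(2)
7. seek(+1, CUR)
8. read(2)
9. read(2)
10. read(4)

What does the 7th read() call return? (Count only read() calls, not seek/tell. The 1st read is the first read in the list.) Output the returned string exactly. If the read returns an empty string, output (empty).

Answer: 6DLZ

Derivation:
After 1 (read(3)): returned 'LRA', offset=3
After 2 (read(3)): returned 'N2V', offset=6
After 3 (seek(-22, END)): offset=2
After 4 (seek(-14, END)): offset=10
After 5 (read(1)): returned '7', offset=11
After 6 (read(2)): returned '57', offset=13
After 7 (seek(+1, CUR)): offset=14
After 8 (read(2)): returned 'PD', offset=16
After 9 (read(2)): returned 'XO', offset=18
After 10 (read(4)): returned '6DLZ', offset=22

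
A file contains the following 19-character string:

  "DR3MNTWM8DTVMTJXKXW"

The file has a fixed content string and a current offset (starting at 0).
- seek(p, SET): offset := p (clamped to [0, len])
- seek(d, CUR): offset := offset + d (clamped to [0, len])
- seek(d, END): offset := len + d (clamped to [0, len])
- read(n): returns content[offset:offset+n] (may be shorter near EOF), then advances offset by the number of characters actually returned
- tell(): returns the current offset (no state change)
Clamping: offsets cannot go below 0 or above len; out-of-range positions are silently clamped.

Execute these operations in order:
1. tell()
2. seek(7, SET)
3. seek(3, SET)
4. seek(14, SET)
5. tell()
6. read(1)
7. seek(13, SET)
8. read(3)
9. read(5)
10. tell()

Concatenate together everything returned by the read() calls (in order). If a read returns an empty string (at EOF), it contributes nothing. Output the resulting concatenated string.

After 1 (tell()): offset=0
After 2 (seek(7, SET)): offset=7
After 3 (seek(3, SET)): offset=3
After 4 (seek(14, SET)): offset=14
After 5 (tell()): offset=14
After 6 (read(1)): returned 'J', offset=15
After 7 (seek(13, SET)): offset=13
After 8 (read(3)): returned 'TJX', offset=16
After 9 (read(5)): returned 'KXW', offset=19
After 10 (tell()): offset=19

Answer: JTJXKXW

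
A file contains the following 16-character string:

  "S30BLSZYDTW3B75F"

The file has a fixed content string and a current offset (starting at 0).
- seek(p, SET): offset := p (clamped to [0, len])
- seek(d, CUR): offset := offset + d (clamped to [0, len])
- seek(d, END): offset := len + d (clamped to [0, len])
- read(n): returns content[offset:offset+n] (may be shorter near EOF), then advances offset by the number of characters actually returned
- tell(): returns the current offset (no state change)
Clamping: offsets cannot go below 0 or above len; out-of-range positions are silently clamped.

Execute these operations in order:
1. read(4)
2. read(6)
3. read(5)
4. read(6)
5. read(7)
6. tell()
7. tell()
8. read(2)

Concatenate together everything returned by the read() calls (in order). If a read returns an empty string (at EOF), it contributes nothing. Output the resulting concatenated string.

Answer: S30BLSZYDTW3B75F

Derivation:
After 1 (read(4)): returned 'S30B', offset=4
After 2 (read(6)): returned 'LSZYDT', offset=10
After 3 (read(5)): returned 'W3B75', offset=15
After 4 (read(6)): returned 'F', offset=16
After 5 (read(7)): returned '', offset=16
After 6 (tell()): offset=16
After 7 (tell()): offset=16
After 8 (read(2)): returned '', offset=16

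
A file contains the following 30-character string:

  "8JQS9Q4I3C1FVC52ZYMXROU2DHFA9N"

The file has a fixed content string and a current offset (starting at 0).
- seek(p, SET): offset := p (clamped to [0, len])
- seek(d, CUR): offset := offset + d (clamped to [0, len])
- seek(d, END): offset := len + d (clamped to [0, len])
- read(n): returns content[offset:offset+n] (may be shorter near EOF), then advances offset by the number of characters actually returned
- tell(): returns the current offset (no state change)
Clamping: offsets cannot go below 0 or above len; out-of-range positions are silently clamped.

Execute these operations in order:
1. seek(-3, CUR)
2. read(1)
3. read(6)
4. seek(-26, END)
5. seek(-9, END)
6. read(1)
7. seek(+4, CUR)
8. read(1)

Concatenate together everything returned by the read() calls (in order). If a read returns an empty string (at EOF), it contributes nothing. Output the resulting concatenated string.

Answer: 8JQS9Q4OF

Derivation:
After 1 (seek(-3, CUR)): offset=0
After 2 (read(1)): returned '8', offset=1
After 3 (read(6)): returned 'JQS9Q4', offset=7
After 4 (seek(-26, END)): offset=4
After 5 (seek(-9, END)): offset=21
After 6 (read(1)): returned 'O', offset=22
After 7 (seek(+4, CUR)): offset=26
After 8 (read(1)): returned 'F', offset=27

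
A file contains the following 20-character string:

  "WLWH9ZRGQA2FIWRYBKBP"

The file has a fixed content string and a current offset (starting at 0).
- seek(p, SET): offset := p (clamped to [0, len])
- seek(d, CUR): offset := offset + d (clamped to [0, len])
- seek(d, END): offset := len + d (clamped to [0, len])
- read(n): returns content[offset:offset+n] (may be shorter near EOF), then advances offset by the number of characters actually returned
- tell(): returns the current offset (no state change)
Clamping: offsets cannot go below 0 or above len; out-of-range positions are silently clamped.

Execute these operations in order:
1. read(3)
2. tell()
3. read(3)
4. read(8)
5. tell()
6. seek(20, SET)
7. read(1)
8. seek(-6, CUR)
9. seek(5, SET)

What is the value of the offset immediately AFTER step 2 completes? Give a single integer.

After 1 (read(3)): returned 'WLW', offset=3
After 2 (tell()): offset=3

Answer: 3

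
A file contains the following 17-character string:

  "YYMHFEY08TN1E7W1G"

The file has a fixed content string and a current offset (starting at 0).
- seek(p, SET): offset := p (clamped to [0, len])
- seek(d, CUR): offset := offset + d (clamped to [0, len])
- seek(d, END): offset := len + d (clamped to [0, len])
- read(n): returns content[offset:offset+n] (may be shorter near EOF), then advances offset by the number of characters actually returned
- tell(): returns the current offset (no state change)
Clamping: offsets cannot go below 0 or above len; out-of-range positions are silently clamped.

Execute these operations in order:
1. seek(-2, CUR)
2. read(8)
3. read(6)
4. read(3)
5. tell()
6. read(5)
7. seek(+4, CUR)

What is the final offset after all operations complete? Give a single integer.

After 1 (seek(-2, CUR)): offset=0
After 2 (read(8)): returned 'YYMHFEY0', offset=8
After 3 (read(6)): returned '8TN1E7', offset=14
After 4 (read(3)): returned 'W1G', offset=17
After 5 (tell()): offset=17
After 6 (read(5)): returned '', offset=17
After 7 (seek(+4, CUR)): offset=17

Answer: 17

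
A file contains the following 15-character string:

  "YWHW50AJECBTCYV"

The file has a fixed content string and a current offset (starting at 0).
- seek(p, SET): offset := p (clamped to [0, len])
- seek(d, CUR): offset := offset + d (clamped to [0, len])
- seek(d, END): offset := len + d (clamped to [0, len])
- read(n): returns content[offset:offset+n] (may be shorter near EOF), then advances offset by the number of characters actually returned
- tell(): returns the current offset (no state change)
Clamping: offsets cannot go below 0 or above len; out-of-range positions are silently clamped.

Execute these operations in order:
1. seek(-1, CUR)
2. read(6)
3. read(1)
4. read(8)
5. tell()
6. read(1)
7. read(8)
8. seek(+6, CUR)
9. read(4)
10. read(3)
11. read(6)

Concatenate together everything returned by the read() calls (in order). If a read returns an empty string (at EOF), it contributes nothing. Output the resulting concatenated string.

After 1 (seek(-1, CUR)): offset=0
After 2 (read(6)): returned 'YWHW50', offset=6
After 3 (read(1)): returned 'A', offset=7
After 4 (read(8)): returned 'JECBTCYV', offset=15
After 5 (tell()): offset=15
After 6 (read(1)): returned '', offset=15
After 7 (read(8)): returned '', offset=15
After 8 (seek(+6, CUR)): offset=15
After 9 (read(4)): returned '', offset=15
After 10 (read(3)): returned '', offset=15
After 11 (read(6)): returned '', offset=15

Answer: YWHW50AJECBTCYV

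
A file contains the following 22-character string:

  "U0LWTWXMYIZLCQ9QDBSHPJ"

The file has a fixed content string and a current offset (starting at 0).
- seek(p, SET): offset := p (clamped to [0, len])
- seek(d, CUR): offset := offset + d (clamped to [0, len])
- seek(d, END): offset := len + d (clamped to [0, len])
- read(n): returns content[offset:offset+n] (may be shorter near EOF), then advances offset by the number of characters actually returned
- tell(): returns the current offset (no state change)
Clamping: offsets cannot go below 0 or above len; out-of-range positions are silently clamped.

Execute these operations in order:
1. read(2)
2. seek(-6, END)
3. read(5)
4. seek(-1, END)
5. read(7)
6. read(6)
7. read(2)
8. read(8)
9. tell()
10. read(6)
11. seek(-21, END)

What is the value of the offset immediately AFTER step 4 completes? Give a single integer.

Answer: 21

Derivation:
After 1 (read(2)): returned 'U0', offset=2
After 2 (seek(-6, END)): offset=16
After 3 (read(5)): returned 'DBSHP', offset=21
After 4 (seek(-1, END)): offset=21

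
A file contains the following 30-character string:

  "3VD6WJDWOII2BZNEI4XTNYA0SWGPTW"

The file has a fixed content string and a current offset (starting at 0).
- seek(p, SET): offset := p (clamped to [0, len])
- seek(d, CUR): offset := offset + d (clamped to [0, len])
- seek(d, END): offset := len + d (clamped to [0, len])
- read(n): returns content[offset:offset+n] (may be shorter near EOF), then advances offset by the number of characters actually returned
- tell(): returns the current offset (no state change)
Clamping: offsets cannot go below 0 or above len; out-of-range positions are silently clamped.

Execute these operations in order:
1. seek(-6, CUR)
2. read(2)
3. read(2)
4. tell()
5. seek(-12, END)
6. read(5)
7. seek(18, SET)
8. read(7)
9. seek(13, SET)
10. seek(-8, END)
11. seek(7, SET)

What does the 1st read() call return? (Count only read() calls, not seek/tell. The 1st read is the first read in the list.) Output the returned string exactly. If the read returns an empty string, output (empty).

After 1 (seek(-6, CUR)): offset=0
After 2 (read(2)): returned '3V', offset=2
After 3 (read(2)): returned 'D6', offset=4
After 4 (tell()): offset=4
After 5 (seek(-12, END)): offset=18
After 6 (read(5)): returned 'XTNYA', offset=23
After 7 (seek(18, SET)): offset=18
After 8 (read(7)): returned 'XTNYA0S', offset=25
After 9 (seek(13, SET)): offset=13
After 10 (seek(-8, END)): offset=22
After 11 (seek(7, SET)): offset=7

Answer: 3V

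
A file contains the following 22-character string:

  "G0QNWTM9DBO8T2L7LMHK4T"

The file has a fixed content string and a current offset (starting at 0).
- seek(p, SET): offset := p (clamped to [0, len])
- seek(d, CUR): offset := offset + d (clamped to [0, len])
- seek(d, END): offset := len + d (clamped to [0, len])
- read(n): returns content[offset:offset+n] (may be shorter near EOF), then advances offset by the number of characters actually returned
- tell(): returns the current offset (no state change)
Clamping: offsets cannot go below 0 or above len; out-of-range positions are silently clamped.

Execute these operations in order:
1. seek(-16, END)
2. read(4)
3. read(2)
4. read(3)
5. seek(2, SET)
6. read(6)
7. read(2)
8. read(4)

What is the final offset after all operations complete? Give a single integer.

After 1 (seek(-16, END)): offset=6
After 2 (read(4)): returned 'M9DB', offset=10
After 3 (read(2)): returned 'O8', offset=12
After 4 (read(3)): returned 'T2L', offset=15
After 5 (seek(2, SET)): offset=2
After 6 (read(6)): returned 'QNWTM9', offset=8
After 7 (read(2)): returned 'DB', offset=10
After 8 (read(4)): returned 'O8T2', offset=14

Answer: 14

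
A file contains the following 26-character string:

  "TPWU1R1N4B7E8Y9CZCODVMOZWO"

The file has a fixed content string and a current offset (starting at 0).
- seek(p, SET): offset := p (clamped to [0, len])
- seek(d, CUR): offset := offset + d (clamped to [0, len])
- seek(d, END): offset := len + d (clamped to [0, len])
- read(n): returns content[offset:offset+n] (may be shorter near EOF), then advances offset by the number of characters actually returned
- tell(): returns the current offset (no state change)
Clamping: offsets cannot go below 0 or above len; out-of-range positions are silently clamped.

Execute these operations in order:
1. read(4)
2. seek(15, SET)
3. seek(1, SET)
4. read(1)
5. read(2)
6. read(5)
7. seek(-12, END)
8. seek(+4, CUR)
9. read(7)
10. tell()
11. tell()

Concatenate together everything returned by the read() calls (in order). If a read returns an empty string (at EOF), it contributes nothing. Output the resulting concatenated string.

After 1 (read(4)): returned 'TPWU', offset=4
After 2 (seek(15, SET)): offset=15
After 3 (seek(1, SET)): offset=1
After 4 (read(1)): returned 'P', offset=2
After 5 (read(2)): returned 'WU', offset=4
After 6 (read(5)): returned '1R1N4', offset=9
After 7 (seek(-12, END)): offset=14
After 8 (seek(+4, CUR)): offset=18
After 9 (read(7)): returned 'ODVMOZW', offset=25
After 10 (tell()): offset=25
After 11 (tell()): offset=25

Answer: TPWUPWU1R1N4ODVMOZW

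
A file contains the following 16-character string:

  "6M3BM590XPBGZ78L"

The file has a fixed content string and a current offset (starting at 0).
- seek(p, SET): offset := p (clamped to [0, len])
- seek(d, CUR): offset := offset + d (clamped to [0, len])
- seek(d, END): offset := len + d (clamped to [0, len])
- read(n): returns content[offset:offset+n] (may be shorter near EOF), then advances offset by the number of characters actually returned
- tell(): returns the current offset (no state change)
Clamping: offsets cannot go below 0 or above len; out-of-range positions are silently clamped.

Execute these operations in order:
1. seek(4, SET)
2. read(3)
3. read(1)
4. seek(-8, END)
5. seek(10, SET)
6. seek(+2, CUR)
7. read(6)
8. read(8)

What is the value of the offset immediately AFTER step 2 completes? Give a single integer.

After 1 (seek(4, SET)): offset=4
After 2 (read(3)): returned 'M59', offset=7

Answer: 7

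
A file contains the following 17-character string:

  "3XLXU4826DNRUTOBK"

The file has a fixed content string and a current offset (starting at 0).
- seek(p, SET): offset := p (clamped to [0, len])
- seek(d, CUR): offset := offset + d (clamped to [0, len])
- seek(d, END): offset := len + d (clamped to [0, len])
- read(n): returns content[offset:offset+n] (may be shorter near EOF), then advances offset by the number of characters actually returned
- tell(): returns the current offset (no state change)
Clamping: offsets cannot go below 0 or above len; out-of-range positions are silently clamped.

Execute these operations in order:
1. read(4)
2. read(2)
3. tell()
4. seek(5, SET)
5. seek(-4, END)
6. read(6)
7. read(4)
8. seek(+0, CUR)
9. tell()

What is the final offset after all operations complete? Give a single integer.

After 1 (read(4)): returned '3XLX', offset=4
After 2 (read(2)): returned 'U4', offset=6
After 3 (tell()): offset=6
After 4 (seek(5, SET)): offset=5
After 5 (seek(-4, END)): offset=13
After 6 (read(6)): returned 'TOBK', offset=17
After 7 (read(4)): returned '', offset=17
After 8 (seek(+0, CUR)): offset=17
After 9 (tell()): offset=17

Answer: 17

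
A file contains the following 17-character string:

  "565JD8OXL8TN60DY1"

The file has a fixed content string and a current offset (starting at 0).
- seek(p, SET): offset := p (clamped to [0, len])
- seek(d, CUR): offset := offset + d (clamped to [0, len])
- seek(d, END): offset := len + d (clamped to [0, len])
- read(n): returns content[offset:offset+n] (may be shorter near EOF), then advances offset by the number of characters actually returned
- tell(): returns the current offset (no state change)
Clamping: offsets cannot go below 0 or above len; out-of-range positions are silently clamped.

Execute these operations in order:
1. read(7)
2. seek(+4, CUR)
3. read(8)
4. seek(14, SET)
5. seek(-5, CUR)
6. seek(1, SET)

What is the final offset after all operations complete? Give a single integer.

After 1 (read(7)): returned '565JD8O', offset=7
After 2 (seek(+4, CUR)): offset=11
After 3 (read(8)): returned 'N60DY1', offset=17
After 4 (seek(14, SET)): offset=14
After 5 (seek(-5, CUR)): offset=9
After 6 (seek(1, SET)): offset=1

Answer: 1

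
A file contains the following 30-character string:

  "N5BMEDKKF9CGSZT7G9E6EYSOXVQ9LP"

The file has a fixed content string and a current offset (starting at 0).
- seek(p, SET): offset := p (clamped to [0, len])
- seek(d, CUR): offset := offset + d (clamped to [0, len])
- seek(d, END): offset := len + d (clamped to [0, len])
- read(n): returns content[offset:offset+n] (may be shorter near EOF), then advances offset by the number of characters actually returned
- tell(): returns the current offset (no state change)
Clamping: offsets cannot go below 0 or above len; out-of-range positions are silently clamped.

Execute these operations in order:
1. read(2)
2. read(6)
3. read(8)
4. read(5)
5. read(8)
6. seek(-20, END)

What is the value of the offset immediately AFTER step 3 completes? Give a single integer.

Answer: 16

Derivation:
After 1 (read(2)): returned 'N5', offset=2
After 2 (read(6)): returned 'BMEDKK', offset=8
After 3 (read(8)): returned 'F9CGSZT7', offset=16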